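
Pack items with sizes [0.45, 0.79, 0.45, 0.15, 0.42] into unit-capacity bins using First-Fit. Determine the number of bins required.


Place items sequentially using First-Fit:
  Item 0.45 -> new Bin 1
  Item 0.79 -> new Bin 2
  Item 0.45 -> Bin 1 (now 0.9)
  Item 0.15 -> Bin 2 (now 0.94)
  Item 0.42 -> new Bin 3
Total bins used = 3

3


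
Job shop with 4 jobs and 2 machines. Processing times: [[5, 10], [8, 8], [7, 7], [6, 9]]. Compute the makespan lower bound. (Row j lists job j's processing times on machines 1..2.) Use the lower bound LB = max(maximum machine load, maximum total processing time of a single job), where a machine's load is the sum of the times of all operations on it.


Machine loads:
  Machine 1: 5 + 8 + 7 + 6 = 26
  Machine 2: 10 + 8 + 7 + 9 = 34
Max machine load = 34
Job totals:
  Job 1: 15
  Job 2: 16
  Job 3: 14
  Job 4: 15
Max job total = 16
Lower bound = max(34, 16) = 34

34


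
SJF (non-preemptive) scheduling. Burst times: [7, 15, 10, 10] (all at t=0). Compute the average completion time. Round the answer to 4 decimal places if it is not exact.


SJF order (ascending): [7, 10, 10, 15]
Completion times:
  Job 1: burst=7, C=7
  Job 2: burst=10, C=17
  Job 3: burst=10, C=27
  Job 4: burst=15, C=42
Average completion = 93/4 = 23.25

23.25


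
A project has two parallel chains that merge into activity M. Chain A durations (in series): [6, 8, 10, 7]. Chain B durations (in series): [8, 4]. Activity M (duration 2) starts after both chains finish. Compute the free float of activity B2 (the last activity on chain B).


ES(B2) = sum of predecessors on chain B = 8
EF(B2) = ES + duration = 8 + 4 = 12
Successor of B2 is M. ES(M) = max(sum(A), sum(B)) = max(31, 12) = 31
Free float = ES(successor) - EF(current) = 31 - 12 = 19

19


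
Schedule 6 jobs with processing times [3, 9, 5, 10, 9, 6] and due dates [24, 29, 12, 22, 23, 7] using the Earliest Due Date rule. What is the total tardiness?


Sort by due date (EDD order): [(6, 7), (5, 12), (10, 22), (9, 23), (3, 24), (9, 29)]
Compute completion times and tardiness:
  Job 1: p=6, d=7, C=6, tardiness=max(0,6-7)=0
  Job 2: p=5, d=12, C=11, tardiness=max(0,11-12)=0
  Job 3: p=10, d=22, C=21, tardiness=max(0,21-22)=0
  Job 4: p=9, d=23, C=30, tardiness=max(0,30-23)=7
  Job 5: p=3, d=24, C=33, tardiness=max(0,33-24)=9
  Job 6: p=9, d=29, C=42, tardiness=max(0,42-29)=13
Total tardiness = 29

29


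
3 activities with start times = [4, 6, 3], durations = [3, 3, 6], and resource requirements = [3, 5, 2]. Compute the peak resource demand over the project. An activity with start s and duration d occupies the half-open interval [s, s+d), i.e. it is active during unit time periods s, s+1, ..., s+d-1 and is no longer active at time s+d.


Each activity i is active on [start_i, start_i + duration_i).
Compute total resource usage per time slot:
  t=0: active resources = [], total = 0
  t=1: active resources = [], total = 0
  t=2: active resources = [], total = 0
  t=3: active resources = [2], total = 2
  t=4: active resources = [3, 2], total = 5
  t=5: active resources = [3, 2], total = 5
  t=6: active resources = [3, 5, 2], total = 10
  t=7: active resources = [5, 2], total = 7
  t=8: active resources = [5, 2], total = 7
Peak resource demand = 10

10


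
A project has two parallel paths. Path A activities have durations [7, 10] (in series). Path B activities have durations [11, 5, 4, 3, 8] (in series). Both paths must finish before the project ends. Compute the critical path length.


Path A total = 7 + 10 = 17
Path B total = 11 + 5 + 4 + 3 + 8 = 31
Critical path = longest path = max(17, 31) = 31

31


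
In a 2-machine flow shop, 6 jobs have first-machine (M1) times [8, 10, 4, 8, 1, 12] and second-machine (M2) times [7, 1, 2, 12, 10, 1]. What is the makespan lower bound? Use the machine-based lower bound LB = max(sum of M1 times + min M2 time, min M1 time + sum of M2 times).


LB1 = sum(M1 times) + min(M2 times) = 43 + 1 = 44
LB2 = min(M1 times) + sum(M2 times) = 1 + 33 = 34
Lower bound = max(LB1, LB2) = max(44, 34) = 44

44


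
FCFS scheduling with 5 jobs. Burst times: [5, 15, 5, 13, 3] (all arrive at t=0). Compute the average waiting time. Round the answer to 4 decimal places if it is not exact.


FCFS order (as given): [5, 15, 5, 13, 3]
Waiting times:
  Job 1: wait = 0
  Job 2: wait = 5
  Job 3: wait = 20
  Job 4: wait = 25
  Job 5: wait = 38
Sum of waiting times = 88
Average waiting time = 88/5 = 17.6

17.6


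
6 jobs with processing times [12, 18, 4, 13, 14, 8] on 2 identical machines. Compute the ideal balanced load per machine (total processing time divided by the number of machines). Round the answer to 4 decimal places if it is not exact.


Total processing time = 12 + 18 + 4 + 13 + 14 + 8 = 69
Number of machines = 2
Ideal balanced load = 69 / 2 = 34.5

34.5


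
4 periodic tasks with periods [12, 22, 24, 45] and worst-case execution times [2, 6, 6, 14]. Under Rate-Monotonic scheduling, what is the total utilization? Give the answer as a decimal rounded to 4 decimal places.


Compute individual utilizations (exact fractions):
  Task 1: C/T = 2/12 = 1/6 (approx. 0.1667)
  Task 2: C/T = 6/22 = 3/11 (approx. 0.2727)
  Task 3: C/T = 6/24 = 1/4 (approx. 0.25)
  Task 4: C/T = 14/45 (approx. 0.3111)
Total utilization U = 1/6 + 3/11 + 1/4 + 14/45 = 1981/1980
Rounded to 4 decimal places: U = 1.0005
RM (Liu & Layland) bound for 4 tasks = 0.756828; compare with U = 1981/1980 (approx. 1.000505)
U > 1, so the task set is not schedulable (processor overloaded).

1.0005


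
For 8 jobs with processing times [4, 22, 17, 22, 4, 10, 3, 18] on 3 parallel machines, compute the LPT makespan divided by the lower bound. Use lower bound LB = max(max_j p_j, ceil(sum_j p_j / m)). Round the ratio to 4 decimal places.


LPT order: [22, 22, 18, 17, 10, 4, 4, 3]
Machine loads after assignment: [32, 33, 35]
LPT makespan = 35
Lower bound = max(max_job, ceil(total/3)) = max(22, 34) = 34
Ratio = 35 / 34 = 1.0294

1.0294


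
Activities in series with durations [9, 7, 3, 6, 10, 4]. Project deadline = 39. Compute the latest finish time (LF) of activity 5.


LF(activity 5) = deadline - sum of successor durations
Successors: activities 6 through 6 with durations [4]
Sum of successor durations = 4
LF = 39 - 4 = 35

35


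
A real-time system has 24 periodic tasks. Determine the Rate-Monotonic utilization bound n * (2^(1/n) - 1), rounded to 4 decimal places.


Compute 2^(1/24) = 1.0293022366
Subtract 1: 1.0293022366 - 1 = 0.0293022366
Multiply by n: 24 * 0.0293022366 = 0.7032536784
Round to 4 dp: 0.7033

0.7033


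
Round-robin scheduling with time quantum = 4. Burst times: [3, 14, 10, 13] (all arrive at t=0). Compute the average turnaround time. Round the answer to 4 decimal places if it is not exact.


Time quantum = 4
Execution trace:
  J1 runs 3 units, time = 3
  J2 runs 4 units, time = 7
  J3 runs 4 units, time = 11
  J4 runs 4 units, time = 15
  J2 runs 4 units, time = 19
  J3 runs 4 units, time = 23
  J4 runs 4 units, time = 27
  J2 runs 4 units, time = 31
  J3 runs 2 units, time = 33
  J4 runs 4 units, time = 37
  J2 runs 2 units, time = 39
  J4 runs 1 units, time = 40
Finish times: [3, 39, 33, 40]
Average turnaround = 115/4 = 28.75

28.75


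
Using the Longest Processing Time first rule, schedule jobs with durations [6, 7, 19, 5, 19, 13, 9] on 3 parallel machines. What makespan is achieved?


Sort jobs in decreasing order (LPT): [19, 19, 13, 9, 7, 6, 5]
Assign each job to the least loaded machine:
  Machine 1: jobs [19, 7], load = 26
  Machine 2: jobs [19, 6], load = 25
  Machine 3: jobs [13, 9, 5], load = 27
Makespan = max load = 27

27


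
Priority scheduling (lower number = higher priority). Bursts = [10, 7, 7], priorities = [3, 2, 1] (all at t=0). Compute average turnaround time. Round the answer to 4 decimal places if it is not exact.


Sort by priority (ascending = highest first):
Order: [(1, 7), (2, 7), (3, 10)]
Completion times:
  Priority 1, burst=7, C=7
  Priority 2, burst=7, C=14
  Priority 3, burst=10, C=24
Average turnaround = 45/3 = 15.0

15.0


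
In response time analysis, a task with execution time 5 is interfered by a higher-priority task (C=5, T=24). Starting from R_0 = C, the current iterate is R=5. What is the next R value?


R_next = C + ceil(R_prev / T_hp) * C_hp
ceil(5 / 24) = ceil(0.2083) = 1
Interference = 1 * 5 = 5
R_next = 5 + 5 = 10

10


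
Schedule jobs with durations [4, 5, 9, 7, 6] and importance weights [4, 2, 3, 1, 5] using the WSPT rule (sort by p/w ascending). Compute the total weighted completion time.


Compute p/w ratios and sort ascending (WSPT): [(4, 4), (6, 5), (5, 2), (9, 3), (7, 1)]
Compute weighted completion times:
  Job (p=4,w=4): C=4, w*C=4*4=16
  Job (p=6,w=5): C=10, w*C=5*10=50
  Job (p=5,w=2): C=15, w*C=2*15=30
  Job (p=9,w=3): C=24, w*C=3*24=72
  Job (p=7,w=1): C=31, w*C=1*31=31
Total weighted completion time = 199

199


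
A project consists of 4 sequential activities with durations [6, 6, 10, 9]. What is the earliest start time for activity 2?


Activity 2 starts after activities 1 through 1 complete.
Predecessor durations: [6]
ES = 6 = 6

6


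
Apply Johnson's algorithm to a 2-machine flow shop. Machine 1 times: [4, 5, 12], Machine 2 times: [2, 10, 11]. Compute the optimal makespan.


Apply Johnson's rule:
  Group 1 (a <= b): [(2, 5, 10)]
  Group 2 (a > b): [(3, 12, 11), (1, 4, 2)]
Optimal job order: [2, 3, 1]
Schedule:
  Job 2: M1 done at 5, M2 done at 15
  Job 3: M1 done at 17, M2 done at 28
  Job 1: M1 done at 21, M2 done at 30
Makespan = 30

30


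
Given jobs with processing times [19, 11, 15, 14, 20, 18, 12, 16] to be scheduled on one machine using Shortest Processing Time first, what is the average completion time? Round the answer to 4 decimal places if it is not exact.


Sort jobs by processing time (SPT order): [11, 12, 14, 15, 16, 18, 19, 20]
Compute completion times sequentially:
  Job 1: processing = 11, completes at 11
  Job 2: processing = 12, completes at 23
  Job 3: processing = 14, completes at 37
  Job 4: processing = 15, completes at 52
  Job 5: processing = 16, completes at 68
  Job 6: processing = 18, completes at 86
  Job 7: processing = 19, completes at 105
  Job 8: processing = 20, completes at 125
Sum of completion times = 507
Average completion time = 507/8 = 63.375

63.375


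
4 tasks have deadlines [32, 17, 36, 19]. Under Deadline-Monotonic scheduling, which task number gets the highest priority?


Sort tasks by relative deadline (ascending):
  Task 2: deadline = 17
  Task 4: deadline = 19
  Task 1: deadline = 32
  Task 3: deadline = 36
Priority order (highest first): [2, 4, 1, 3]
Highest priority task = 2

2


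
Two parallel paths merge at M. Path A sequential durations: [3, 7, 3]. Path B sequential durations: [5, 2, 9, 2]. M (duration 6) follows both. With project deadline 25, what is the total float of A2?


Forward pass: ES(A2) = sum of predecessors on chain A = 3
EF = ES + duration = 3 + 7 = 10
Backward pass: LF(M) = deadline = 25; LS(M) = 25 - 6 = 19
LF(A2) = LS(M) - sum(successors on chain A) = 19 - 3 = 16
LS = LF - duration = 16 - 7 = 9
Total float = LS - ES = 9 - 3 = 6

6


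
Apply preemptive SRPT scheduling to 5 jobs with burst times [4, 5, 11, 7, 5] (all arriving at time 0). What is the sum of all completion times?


Since all jobs arrive at t=0, SRPT equals SPT ordering.
SPT order: [4, 5, 5, 7, 11]
Completion times:
  Job 1: p=4, C=4
  Job 2: p=5, C=9
  Job 3: p=5, C=14
  Job 4: p=7, C=21
  Job 5: p=11, C=32
Total completion time = 4 + 9 + 14 + 21 + 32 = 80

80


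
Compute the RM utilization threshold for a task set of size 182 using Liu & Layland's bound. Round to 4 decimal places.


Compute 2^(1/182) = 1.0038157625
Subtract 1: 1.0038157625 - 1 = 0.0038157625
Multiply by n: 182 * 0.0038157625 = 0.6944687750
Round to 4 dp: 0.6945

0.6945


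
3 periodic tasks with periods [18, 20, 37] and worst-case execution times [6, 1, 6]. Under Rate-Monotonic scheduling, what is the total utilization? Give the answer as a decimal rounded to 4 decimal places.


Compute individual utilizations (exact fractions):
  Task 1: C/T = 6/18 = 1/3 (approx. 0.3333)
  Task 2: C/T = 1/20 (approx. 0.05)
  Task 3: C/T = 6/37 (approx. 0.1622)
Total utilization U = 1/3 + 1/20 + 6/37 = 1211/2220
Rounded to 4 decimal places: U = 0.5455
RM (Liu & Layland) bound for 3 tasks = 0.779763; compare with U = 1211/2220 (approx. 0.545495)
U <= bound, so schedulable by RM sufficient condition.

0.5455


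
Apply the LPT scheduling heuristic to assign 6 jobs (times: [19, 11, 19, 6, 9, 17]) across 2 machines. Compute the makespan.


Sort jobs in decreasing order (LPT): [19, 19, 17, 11, 9, 6]
Assign each job to the least loaded machine:
  Machine 1: jobs [19, 17, 6], load = 42
  Machine 2: jobs [19, 11, 9], load = 39
Makespan = max load = 42

42


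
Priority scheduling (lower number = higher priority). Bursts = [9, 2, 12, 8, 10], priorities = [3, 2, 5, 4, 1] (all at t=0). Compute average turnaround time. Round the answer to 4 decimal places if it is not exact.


Sort by priority (ascending = highest first):
Order: [(1, 10), (2, 2), (3, 9), (4, 8), (5, 12)]
Completion times:
  Priority 1, burst=10, C=10
  Priority 2, burst=2, C=12
  Priority 3, burst=9, C=21
  Priority 4, burst=8, C=29
  Priority 5, burst=12, C=41
Average turnaround = 113/5 = 22.6

22.6


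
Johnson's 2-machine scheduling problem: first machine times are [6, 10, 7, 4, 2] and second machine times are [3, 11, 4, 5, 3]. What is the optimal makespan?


Apply Johnson's rule:
  Group 1 (a <= b): [(5, 2, 3), (4, 4, 5), (2, 10, 11)]
  Group 2 (a > b): [(3, 7, 4), (1, 6, 3)]
Optimal job order: [5, 4, 2, 3, 1]
Schedule:
  Job 5: M1 done at 2, M2 done at 5
  Job 4: M1 done at 6, M2 done at 11
  Job 2: M1 done at 16, M2 done at 27
  Job 3: M1 done at 23, M2 done at 31
  Job 1: M1 done at 29, M2 done at 34
Makespan = 34

34


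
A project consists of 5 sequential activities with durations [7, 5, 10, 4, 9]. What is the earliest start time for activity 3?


Activity 3 starts after activities 1 through 2 complete.
Predecessor durations: [7, 5]
ES = 7 + 5 = 12

12


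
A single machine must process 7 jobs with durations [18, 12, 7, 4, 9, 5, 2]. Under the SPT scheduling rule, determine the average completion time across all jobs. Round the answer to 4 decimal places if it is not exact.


Sort jobs by processing time (SPT order): [2, 4, 5, 7, 9, 12, 18]
Compute completion times sequentially:
  Job 1: processing = 2, completes at 2
  Job 2: processing = 4, completes at 6
  Job 3: processing = 5, completes at 11
  Job 4: processing = 7, completes at 18
  Job 5: processing = 9, completes at 27
  Job 6: processing = 12, completes at 39
  Job 7: processing = 18, completes at 57
Sum of completion times = 160
Average completion time = 160/7 = 22.8571

22.8571


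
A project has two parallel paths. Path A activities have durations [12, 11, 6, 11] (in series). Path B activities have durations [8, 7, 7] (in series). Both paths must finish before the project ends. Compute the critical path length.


Path A total = 12 + 11 + 6 + 11 = 40
Path B total = 8 + 7 + 7 = 22
Critical path = longest path = max(40, 22) = 40

40


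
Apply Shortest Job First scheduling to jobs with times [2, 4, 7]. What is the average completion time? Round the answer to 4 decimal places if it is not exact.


SJF order (ascending): [2, 4, 7]
Completion times:
  Job 1: burst=2, C=2
  Job 2: burst=4, C=6
  Job 3: burst=7, C=13
Average completion = 21/3 = 7.0

7.0


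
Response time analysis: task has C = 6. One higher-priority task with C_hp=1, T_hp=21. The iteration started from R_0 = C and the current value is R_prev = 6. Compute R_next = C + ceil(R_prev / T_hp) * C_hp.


R_next = C + ceil(R_prev / T_hp) * C_hp
ceil(6 / 21) = ceil(0.2857) = 1
Interference = 1 * 1 = 1
R_next = 6 + 1 = 7

7


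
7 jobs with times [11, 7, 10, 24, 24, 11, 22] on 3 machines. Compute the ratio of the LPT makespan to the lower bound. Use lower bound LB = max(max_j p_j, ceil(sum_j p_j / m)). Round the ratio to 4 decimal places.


LPT order: [24, 24, 22, 11, 11, 10, 7]
Machine loads after assignment: [35, 34, 40]
LPT makespan = 40
Lower bound = max(max_job, ceil(total/3)) = max(24, 37) = 37
Ratio = 40 / 37 = 1.0811

1.0811


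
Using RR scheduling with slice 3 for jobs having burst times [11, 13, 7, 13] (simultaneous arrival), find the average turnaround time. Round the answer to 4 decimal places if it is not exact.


Time quantum = 3
Execution trace:
  J1 runs 3 units, time = 3
  J2 runs 3 units, time = 6
  J3 runs 3 units, time = 9
  J4 runs 3 units, time = 12
  J1 runs 3 units, time = 15
  J2 runs 3 units, time = 18
  J3 runs 3 units, time = 21
  J4 runs 3 units, time = 24
  J1 runs 3 units, time = 27
  J2 runs 3 units, time = 30
  J3 runs 1 units, time = 31
  J4 runs 3 units, time = 34
  J1 runs 2 units, time = 36
  J2 runs 3 units, time = 39
  J4 runs 3 units, time = 42
  J2 runs 1 units, time = 43
  J4 runs 1 units, time = 44
Finish times: [36, 43, 31, 44]
Average turnaround = 154/4 = 38.5

38.5


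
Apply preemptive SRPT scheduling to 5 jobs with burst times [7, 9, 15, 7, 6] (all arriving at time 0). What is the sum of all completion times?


Since all jobs arrive at t=0, SRPT equals SPT ordering.
SPT order: [6, 7, 7, 9, 15]
Completion times:
  Job 1: p=6, C=6
  Job 2: p=7, C=13
  Job 3: p=7, C=20
  Job 4: p=9, C=29
  Job 5: p=15, C=44
Total completion time = 6 + 13 + 20 + 29 + 44 = 112

112


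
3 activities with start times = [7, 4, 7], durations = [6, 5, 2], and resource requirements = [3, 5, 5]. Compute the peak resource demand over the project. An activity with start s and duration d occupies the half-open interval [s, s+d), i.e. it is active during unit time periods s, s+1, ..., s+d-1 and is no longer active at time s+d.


Each activity i is active on [start_i, start_i + duration_i).
Compute total resource usage per time slot:
  t=0: active resources = [], total = 0
  t=1: active resources = [], total = 0
  t=2: active resources = [], total = 0
  t=3: active resources = [], total = 0
  t=4: active resources = [5], total = 5
  t=5: active resources = [5], total = 5
  t=6: active resources = [5], total = 5
  t=7: active resources = [3, 5, 5], total = 13
  t=8: active resources = [3, 5, 5], total = 13
  t=9: active resources = [3], total = 3
  t=10: active resources = [3], total = 3
  t=11: active resources = [3], total = 3
  t=12: active resources = [3], total = 3
Peak resource demand = 13

13


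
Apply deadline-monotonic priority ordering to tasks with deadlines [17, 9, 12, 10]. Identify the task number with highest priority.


Sort tasks by relative deadline (ascending):
  Task 2: deadline = 9
  Task 4: deadline = 10
  Task 3: deadline = 12
  Task 1: deadline = 17
Priority order (highest first): [2, 4, 3, 1]
Highest priority task = 2

2


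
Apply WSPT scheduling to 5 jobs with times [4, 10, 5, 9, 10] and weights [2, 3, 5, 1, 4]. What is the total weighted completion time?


Compute p/w ratios and sort ascending (WSPT): [(5, 5), (4, 2), (10, 4), (10, 3), (9, 1)]
Compute weighted completion times:
  Job (p=5,w=5): C=5, w*C=5*5=25
  Job (p=4,w=2): C=9, w*C=2*9=18
  Job (p=10,w=4): C=19, w*C=4*19=76
  Job (p=10,w=3): C=29, w*C=3*29=87
  Job (p=9,w=1): C=38, w*C=1*38=38
Total weighted completion time = 244

244


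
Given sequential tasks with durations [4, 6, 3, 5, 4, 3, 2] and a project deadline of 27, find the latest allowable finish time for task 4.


LF(activity 4) = deadline - sum of successor durations
Successors: activities 5 through 7 with durations [4, 3, 2]
Sum of successor durations = 9
LF = 27 - 9 = 18

18


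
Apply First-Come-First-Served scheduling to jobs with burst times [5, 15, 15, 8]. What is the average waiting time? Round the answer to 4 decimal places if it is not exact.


FCFS order (as given): [5, 15, 15, 8]
Waiting times:
  Job 1: wait = 0
  Job 2: wait = 5
  Job 3: wait = 20
  Job 4: wait = 35
Sum of waiting times = 60
Average waiting time = 60/4 = 15.0

15.0


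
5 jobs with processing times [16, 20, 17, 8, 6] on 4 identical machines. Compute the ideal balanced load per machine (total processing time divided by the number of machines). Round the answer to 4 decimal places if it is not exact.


Total processing time = 16 + 20 + 17 + 8 + 6 = 67
Number of machines = 4
Ideal balanced load = 67 / 4 = 16.75

16.75


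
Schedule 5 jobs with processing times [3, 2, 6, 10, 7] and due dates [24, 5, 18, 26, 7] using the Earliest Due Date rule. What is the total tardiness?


Sort by due date (EDD order): [(2, 5), (7, 7), (6, 18), (3, 24), (10, 26)]
Compute completion times and tardiness:
  Job 1: p=2, d=5, C=2, tardiness=max(0,2-5)=0
  Job 2: p=7, d=7, C=9, tardiness=max(0,9-7)=2
  Job 3: p=6, d=18, C=15, tardiness=max(0,15-18)=0
  Job 4: p=3, d=24, C=18, tardiness=max(0,18-24)=0
  Job 5: p=10, d=26, C=28, tardiness=max(0,28-26)=2
Total tardiness = 4

4


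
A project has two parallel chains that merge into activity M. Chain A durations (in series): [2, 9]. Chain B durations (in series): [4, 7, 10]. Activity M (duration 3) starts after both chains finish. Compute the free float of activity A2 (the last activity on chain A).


ES(A2) = sum of predecessors on chain A = 2
EF(A2) = ES + duration = 2 + 9 = 11
Successor of A2 is M. ES(M) = max(sum(A), sum(B)) = max(11, 21) = 21
Free float = ES(successor) - EF(current) = 21 - 11 = 10

10


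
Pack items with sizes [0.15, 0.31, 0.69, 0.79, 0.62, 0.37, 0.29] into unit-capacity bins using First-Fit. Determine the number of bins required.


Place items sequentially using First-Fit:
  Item 0.15 -> new Bin 1
  Item 0.31 -> Bin 1 (now 0.46)
  Item 0.69 -> new Bin 2
  Item 0.79 -> new Bin 3
  Item 0.62 -> new Bin 4
  Item 0.37 -> Bin 1 (now 0.83)
  Item 0.29 -> Bin 2 (now 0.98)
Total bins used = 4

4


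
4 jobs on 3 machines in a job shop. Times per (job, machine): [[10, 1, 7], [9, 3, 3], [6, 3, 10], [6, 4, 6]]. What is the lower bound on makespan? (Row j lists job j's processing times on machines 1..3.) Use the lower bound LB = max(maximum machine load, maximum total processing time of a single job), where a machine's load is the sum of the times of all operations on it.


Machine loads:
  Machine 1: 10 + 9 + 6 + 6 = 31
  Machine 2: 1 + 3 + 3 + 4 = 11
  Machine 3: 7 + 3 + 10 + 6 = 26
Max machine load = 31
Job totals:
  Job 1: 18
  Job 2: 15
  Job 3: 19
  Job 4: 16
Max job total = 19
Lower bound = max(31, 19) = 31

31


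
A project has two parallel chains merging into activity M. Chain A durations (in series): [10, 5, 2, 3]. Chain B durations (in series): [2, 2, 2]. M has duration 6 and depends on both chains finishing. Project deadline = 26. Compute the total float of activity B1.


Forward pass: ES(B1) = sum of predecessors on chain B = 0
EF = ES + duration = 0 + 2 = 2
Backward pass: LF(M) = deadline = 26; LS(M) = 26 - 6 = 20
LF(B1) = LS(M) - sum(successors on chain B) = 20 - 4 = 16
LS = LF - duration = 16 - 2 = 14
Total float = LS - ES = 14 - 0 = 14

14


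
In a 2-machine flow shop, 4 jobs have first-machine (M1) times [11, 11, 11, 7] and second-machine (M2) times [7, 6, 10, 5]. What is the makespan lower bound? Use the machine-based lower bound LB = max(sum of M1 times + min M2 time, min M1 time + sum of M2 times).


LB1 = sum(M1 times) + min(M2 times) = 40 + 5 = 45
LB2 = min(M1 times) + sum(M2 times) = 7 + 28 = 35
Lower bound = max(LB1, LB2) = max(45, 35) = 45

45


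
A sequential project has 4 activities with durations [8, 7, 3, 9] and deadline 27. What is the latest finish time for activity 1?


LF(activity 1) = deadline - sum of successor durations
Successors: activities 2 through 4 with durations [7, 3, 9]
Sum of successor durations = 19
LF = 27 - 19 = 8

8


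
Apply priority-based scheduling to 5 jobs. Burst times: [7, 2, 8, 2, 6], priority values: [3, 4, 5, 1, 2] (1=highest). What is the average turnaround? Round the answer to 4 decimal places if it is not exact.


Sort by priority (ascending = highest first):
Order: [(1, 2), (2, 6), (3, 7), (4, 2), (5, 8)]
Completion times:
  Priority 1, burst=2, C=2
  Priority 2, burst=6, C=8
  Priority 3, burst=7, C=15
  Priority 4, burst=2, C=17
  Priority 5, burst=8, C=25
Average turnaround = 67/5 = 13.4

13.4


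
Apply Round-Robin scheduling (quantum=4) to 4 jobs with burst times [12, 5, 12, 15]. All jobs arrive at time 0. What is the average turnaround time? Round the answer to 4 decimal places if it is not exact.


Time quantum = 4
Execution trace:
  J1 runs 4 units, time = 4
  J2 runs 4 units, time = 8
  J3 runs 4 units, time = 12
  J4 runs 4 units, time = 16
  J1 runs 4 units, time = 20
  J2 runs 1 units, time = 21
  J3 runs 4 units, time = 25
  J4 runs 4 units, time = 29
  J1 runs 4 units, time = 33
  J3 runs 4 units, time = 37
  J4 runs 4 units, time = 41
  J4 runs 3 units, time = 44
Finish times: [33, 21, 37, 44]
Average turnaround = 135/4 = 33.75

33.75


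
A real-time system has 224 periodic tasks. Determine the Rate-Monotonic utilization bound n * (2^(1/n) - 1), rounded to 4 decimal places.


Compute 2^(1/224) = 1.0030991997
Subtract 1: 1.0030991997 - 1 = 0.0030991997
Multiply by n: 224 * 0.0030991997 = 0.6942207328
Round to 4 dp: 0.6942

0.6942


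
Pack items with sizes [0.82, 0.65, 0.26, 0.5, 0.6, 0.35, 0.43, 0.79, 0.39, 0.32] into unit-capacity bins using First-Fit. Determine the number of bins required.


Place items sequentially using First-Fit:
  Item 0.82 -> new Bin 1
  Item 0.65 -> new Bin 2
  Item 0.26 -> Bin 2 (now 0.91)
  Item 0.5 -> new Bin 3
  Item 0.6 -> new Bin 4
  Item 0.35 -> Bin 3 (now 0.85)
  Item 0.43 -> new Bin 5
  Item 0.79 -> new Bin 6
  Item 0.39 -> Bin 4 (now 0.99)
  Item 0.32 -> Bin 5 (now 0.75)
Total bins used = 6

6


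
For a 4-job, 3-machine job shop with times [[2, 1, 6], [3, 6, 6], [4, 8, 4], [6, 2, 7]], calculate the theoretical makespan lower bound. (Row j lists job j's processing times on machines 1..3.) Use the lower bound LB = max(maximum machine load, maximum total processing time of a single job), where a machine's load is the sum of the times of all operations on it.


Machine loads:
  Machine 1: 2 + 3 + 4 + 6 = 15
  Machine 2: 1 + 6 + 8 + 2 = 17
  Machine 3: 6 + 6 + 4 + 7 = 23
Max machine load = 23
Job totals:
  Job 1: 9
  Job 2: 15
  Job 3: 16
  Job 4: 15
Max job total = 16
Lower bound = max(23, 16) = 23

23


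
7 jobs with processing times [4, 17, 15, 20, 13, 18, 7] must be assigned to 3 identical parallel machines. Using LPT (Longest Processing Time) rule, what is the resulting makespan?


Sort jobs in decreasing order (LPT): [20, 18, 17, 15, 13, 7, 4]
Assign each job to the least loaded machine:
  Machine 1: jobs [20, 7, 4], load = 31
  Machine 2: jobs [18, 13], load = 31
  Machine 3: jobs [17, 15], load = 32
Makespan = max load = 32

32


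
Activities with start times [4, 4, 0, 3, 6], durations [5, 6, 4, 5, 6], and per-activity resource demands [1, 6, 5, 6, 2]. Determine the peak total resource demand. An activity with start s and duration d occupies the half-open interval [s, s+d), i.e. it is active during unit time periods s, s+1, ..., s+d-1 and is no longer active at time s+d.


Each activity i is active on [start_i, start_i + duration_i).
Compute total resource usage per time slot:
  t=0: active resources = [5], total = 5
  t=1: active resources = [5], total = 5
  t=2: active resources = [5], total = 5
  t=3: active resources = [5, 6], total = 11
  t=4: active resources = [1, 6, 6], total = 13
  t=5: active resources = [1, 6, 6], total = 13
  t=6: active resources = [1, 6, 6, 2], total = 15
  t=7: active resources = [1, 6, 6, 2], total = 15
  t=8: active resources = [1, 6, 2], total = 9
  t=9: active resources = [6, 2], total = 8
  t=10: active resources = [2], total = 2
  t=11: active resources = [2], total = 2
Peak resource demand = 15

15


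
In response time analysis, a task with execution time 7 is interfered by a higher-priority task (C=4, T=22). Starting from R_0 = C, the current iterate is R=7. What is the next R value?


R_next = C + ceil(R_prev / T_hp) * C_hp
ceil(7 / 22) = ceil(0.3182) = 1
Interference = 1 * 4 = 4
R_next = 7 + 4 = 11

11


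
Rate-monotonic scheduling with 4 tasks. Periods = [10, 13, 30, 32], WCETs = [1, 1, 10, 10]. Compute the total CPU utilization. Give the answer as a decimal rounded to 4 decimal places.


Compute individual utilizations (exact fractions):
  Task 1: C/T = 1/10 (approx. 0.1)
  Task 2: C/T = 1/13 (approx. 0.0769)
  Task 3: C/T = 10/30 = 1/3 (approx. 0.3333)
  Task 4: C/T = 10/32 = 5/16 (approx. 0.3125)
Total utilization U = 1/10 + 1/13 + 1/3 + 5/16 = 2567/3120
Rounded to 4 decimal places: U = 0.8228
RM (Liu & Layland) bound for 4 tasks = 0.756828; compare with U = 2567/3120 (approx. 0.822756)
bound < U <= 1, so the RM sufficient condition is not met (inconclusive; an exact test such as response-time analysis is needed).

0.8228


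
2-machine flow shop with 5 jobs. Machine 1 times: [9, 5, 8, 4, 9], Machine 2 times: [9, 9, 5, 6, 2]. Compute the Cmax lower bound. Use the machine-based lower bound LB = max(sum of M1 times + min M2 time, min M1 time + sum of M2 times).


LB1 = sum(M1 times) + min(M2 times) = 35 + 2 = 37
LB2 = min(M1 times) + sum(M2 times) = 4 + 31 = 35
Lower bound = max(LB1, LB2) = max(37, 35) = 37

37


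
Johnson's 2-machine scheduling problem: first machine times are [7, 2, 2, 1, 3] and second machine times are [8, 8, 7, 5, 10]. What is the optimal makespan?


Apply Johnson's rule:
  Group 1 (a <= b): [(4, 1, 5), (2, 2, 8), (3, 2, 7), (5, 3, 10), (1, 7, 8)]
  Group 2 (a > b): []
Optimal job order: [4, 2, 3, 5, 1]
Schedule:
  Job 4: M1 done at 1, M2 done at 6
  Job 2: M1 done at 3, M2 done at 14
  Job 3: M1 done at 5, M2 done at 21
  Job 5: M1 done at 8, M2 done at 31
  Job 1: M1 done at 15, M2 done at 39
Makespan = 39

39


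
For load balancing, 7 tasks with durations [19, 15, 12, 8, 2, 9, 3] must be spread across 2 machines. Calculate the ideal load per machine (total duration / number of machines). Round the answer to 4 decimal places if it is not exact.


Total processing time = 19 + 15 + 12 + 8 + 2 + 9 + 3 = 68
Number of machines = 2
Ideal balanced load = 68 / 2 = 34.0

34.0


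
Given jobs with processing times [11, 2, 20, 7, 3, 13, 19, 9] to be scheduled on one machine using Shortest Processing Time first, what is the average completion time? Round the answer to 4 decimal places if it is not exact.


Sort jobs by processing time (SPT order): [2, 3, 7, 9, 11, 13, 19, 20]
Compute completion times sequentially:
  Job 1: processing = 2, completes at 2
  Job 2: processing = 3, completes at 5
  Job 3: processing = 7, completes at 12
  Job 4: processing = 9, completes at 21
  Job 5: processing = 11, completes at 32
  Job 6: processing = 13, completes at 45
  Job 7: processing = 19, completes at 64
  Job 8: processing = 20, completes at 84
Sum of completion times = 265
Average completion time = 265/8 = 33.125

33.125


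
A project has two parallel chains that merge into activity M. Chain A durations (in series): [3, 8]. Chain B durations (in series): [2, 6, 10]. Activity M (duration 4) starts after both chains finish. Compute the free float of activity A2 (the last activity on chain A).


ES(A2) = sum of predecessors on chain A = 3
EF(A2) = ES + duration = 3 + 8 = 11
Successor of A2 is M. ES(M) = max(sum(A), sum(B)) = max(11, 18) = 18
Free float = ES(successor) - EF(current) = 18 - 11 = 7

7


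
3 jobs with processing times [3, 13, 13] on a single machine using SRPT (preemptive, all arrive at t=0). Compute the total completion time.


Since all jobs arrive at t=0, SRPT equals SPT ordering.
SPT order: [3, 13, 13]
Completion times:
  Job 1: p=3, C=3
  Job 2: p=13, C=16
  Job 3: p=13, C=29
Total completion time = 3 + 16 + 29 = 48

48


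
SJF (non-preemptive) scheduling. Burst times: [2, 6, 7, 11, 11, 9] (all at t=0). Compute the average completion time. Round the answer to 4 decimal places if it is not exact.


SJF order (ascending): [2, 6, 7, 9, 11, 11]
Completion times:
  Job 1: burst=2, C=2
  Job 2: burst=6, C=8
  Job 3: burst=7, C=15
  Job 4: burst=9, C=24
  Job 5: burst=11, C=35
  Job 6: burst=11, C=46
Average completion = 130/6 = 21.6667

21.6667


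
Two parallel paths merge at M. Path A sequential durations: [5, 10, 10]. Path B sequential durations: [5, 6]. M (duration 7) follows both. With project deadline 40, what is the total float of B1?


Forward pass: ES(B1) = sum of predecessors on chain B = 0
EF = ES + duration = 0 + 5 = 5
Backward pass: LF(M) = deadline = 40; LS(M) = 40 - 7 = 33
LF(B1) = LS(M) - sum(successors on chain B) = 33 - 6 = 27
LS = LF - duration = 27 - 5 = 22
Total float = LS - ES = 22 - 0 = 22

22


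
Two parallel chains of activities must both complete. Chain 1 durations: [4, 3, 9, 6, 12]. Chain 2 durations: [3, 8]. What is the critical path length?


Path A total = 4 + 3 + 9 + 6 + 12 = 34
Path B total = 3 + 8 = 11
Critical path = longest path = max(34, 11) = 34

34


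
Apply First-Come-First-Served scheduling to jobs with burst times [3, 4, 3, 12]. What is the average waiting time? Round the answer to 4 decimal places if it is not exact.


FCFS order (as given): [3, 4, 3, 12]
Waiting times:
  Job 1: wait = 0
  Job 2: wait = 3
  Job 3: wait = 7
  Job 4: wait = 10
Sum of waiting times = 20
Average waiting time = 20/4 = 5.0

5.0


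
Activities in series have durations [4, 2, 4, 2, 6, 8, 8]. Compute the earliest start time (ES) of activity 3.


Activity 3 starts after activities 1 through 2 complete.
Predecessor durations: [4, 2]
ES = 4 + 2 = 6

6


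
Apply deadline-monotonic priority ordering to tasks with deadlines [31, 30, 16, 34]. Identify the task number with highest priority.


Sort tasks by relative deadline (ascending):
  Task 3: deadline = 16
  Task 2: deadline = 30
  Task 1: deadline = 31
  Task 4: deadline = 34
Priority order (highest first): [3, 2, 1, 4]
Highest priority task = 3

3


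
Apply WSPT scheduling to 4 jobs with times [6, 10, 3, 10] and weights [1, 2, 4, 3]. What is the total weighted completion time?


Compute p/w ratios and sort ascending (WSPT): [(3, 4), (10, 3), (10, 2), (6, 1)]
Compute weighted completion times:
  Job (p=3,w=4): C=3, w*C=4*3=12
  Job (p=10,w=3): C=13, w*C=3*13=39
  Job (p=10,w=2): C=23, w*C=2*23=46
  Job (p=6,w=1): C=29, w*C=1*29=29
Total weighted completion time = 126

126


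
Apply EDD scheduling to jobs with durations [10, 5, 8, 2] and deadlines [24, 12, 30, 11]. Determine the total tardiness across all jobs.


Sort by due date (EDD order): [(2, 11), (5, 12), (10, 24), (8, 30)]
Compute completion times and tardiness:
  Job 1: p=2, d=11, C=2, tardiness=max(0,2-11)=0
  Job 2: p=5, d=12, C=7, tardiness=max(0,7-12)=0
  Job 3: p=10, d=24, C=17, tardiness=max(0,17-24)=0
  Job 4: p=8, d=30, C=25, tardiness=max(0,25-30)=0
Total tardiness = 0

0


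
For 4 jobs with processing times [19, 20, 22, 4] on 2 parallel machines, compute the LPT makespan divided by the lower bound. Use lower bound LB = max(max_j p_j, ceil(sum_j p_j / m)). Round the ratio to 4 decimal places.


LPT order: [22, 20, 19, 4]
Machine loads after assignment: [26, 39]
LPT makespan = 39
Lower bound = max(max_job, ceil(total/2)) = max(22, 33) = 33
Ratio = 39 / 33 = 1.1818

1.1818


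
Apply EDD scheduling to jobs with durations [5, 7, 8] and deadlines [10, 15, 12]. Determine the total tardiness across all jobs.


Sort by due date (EDD order): [(5, 10), (8, 12), (7, 15)]
Compute completion times and tardiness:
  Job 1: p=5, d=10, C=5, tardiness=max(0,5-10)=0
  Job 2: p=8, d=12, C=13, tardiness=max(0,13-12)=1
  Job 3: p=7, d=15, C=20, tardiness=max(0,20-15)=5
Total tardiness = 6

6


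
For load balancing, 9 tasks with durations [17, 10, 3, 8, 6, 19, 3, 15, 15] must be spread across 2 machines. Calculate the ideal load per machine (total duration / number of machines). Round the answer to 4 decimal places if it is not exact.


Total processing time = 17 + 10 + 3 + 8 + 6 + 19 + 3 + 15 + 15 = 96
Number of machines = 2
Ideal balanced load = 96 / 2 = 48.0

48.0


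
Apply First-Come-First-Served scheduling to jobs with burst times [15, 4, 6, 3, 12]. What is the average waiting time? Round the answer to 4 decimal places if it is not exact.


FCFS order (as given): [15, 4, 6, 3, 12]
Waiting times:
  Job 1: wait = 0
  Job 2: wait = 15
  Job 3: wait = 19
  Job 4: wait = 25
  Job 5: wait = 28
Sum of waiting times = 87
Average waiting time = 87/5 = 17.4

17.4


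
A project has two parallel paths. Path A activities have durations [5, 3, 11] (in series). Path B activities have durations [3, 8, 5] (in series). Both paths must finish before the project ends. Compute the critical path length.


Path A total = 5 + 3 + 11 = 19
Path B total = 3 + 8 + 5 = 16
Critical path = longest path = max(19, 16) = 19

19


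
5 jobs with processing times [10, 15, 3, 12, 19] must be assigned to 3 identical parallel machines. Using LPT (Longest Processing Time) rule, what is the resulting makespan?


Sort jobs in decreasing order (LPT): [19, 15, 12, 10, 3]
Assign each job to the least loaded machine:
  Machine 1: jobs [19], load = 19
  Machine 2: jobs [15, 3], load = 18
  Machine 3: jobs [12, 10], load = 22
Makespan = max load = 22

22


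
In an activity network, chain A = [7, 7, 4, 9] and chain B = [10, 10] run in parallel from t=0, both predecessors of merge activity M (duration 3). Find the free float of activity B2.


ES(B2) = sum of predecessors on chain B = 10
EF(B2) = ES + duration = 10 + 10 = 20
Successor of B2 is M. ES(M) = max(sum(A), sum(B)) = max(27, 20) = 27
Free float = ES(successor) - EF(current) = 27 - 20 = 7

7


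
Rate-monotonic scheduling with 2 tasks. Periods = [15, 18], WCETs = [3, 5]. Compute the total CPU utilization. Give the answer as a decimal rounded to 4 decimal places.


Compute individual utilizations (exact fractions):
  Task 1: C/T = 3/15 = 1/5 (approx. 0.2)
  Task 2: C/T = 5/18 (approx. 0.2778)
Total utilization U = 1/5 + 5/18 = 43/90
Rounded to 4 decimal places: U = 0.4778
RM (Liu & Layland) bound for 2 tasks = 0.828427; compare with U = 43/90 (approx. 0.477778)
U <= bound, so schedulable by RM sufficient condition.

0.4778


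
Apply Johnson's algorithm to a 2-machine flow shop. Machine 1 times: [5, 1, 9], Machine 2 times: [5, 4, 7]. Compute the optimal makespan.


Apply Johnson's rule:
  Group 1 (a <= b): [(2, 1, 4), (1, 5, 5)]
  Group 2 (a > b): [(3, 9, 7)]
Optimal job order: [2, 1, 3]
Schedule:
  Job 2: M1 done at 1, M2 done at 5
  Job 1: M1 done at 6, M2 done at 11
  Job 3: M1 done at 15, M2 done at 22
Makespan = 22

22


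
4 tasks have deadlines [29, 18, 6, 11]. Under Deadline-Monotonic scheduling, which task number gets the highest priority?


Sort tasks by relative deadline (ascending):
  Task 3: deadline = 6
  Task 4: deadline = 11
  Task 2: deadline = 18
  Task 1: deadline = 29
Priority order (highest first): [3, 4, 2, 1]
Highest priority task = 3

3


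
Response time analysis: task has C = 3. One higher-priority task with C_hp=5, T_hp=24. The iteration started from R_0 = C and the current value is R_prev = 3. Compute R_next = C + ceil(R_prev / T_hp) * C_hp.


R_next = C + ceil(R_prev / T_hp) * C_hp
ceil(3 / 24) = ceil(0.125) = 1
Interference = 1 * 5 = 5
R_next = 3 + 5 = 8

8


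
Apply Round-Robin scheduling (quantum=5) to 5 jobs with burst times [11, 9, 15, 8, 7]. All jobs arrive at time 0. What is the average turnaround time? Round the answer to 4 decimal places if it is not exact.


Time quantum = 5
Execution trace:
  J1 runs 5 units, time = 5
  J2 runs 5 units, time = 10
  J3 runs 5 units, time = 15
  J4 runs 5 units, time = 20
  J5 runs 5 units, time = 25
  J1 runs 5 units, time = 30
  J2 runs 4 units, time = 34
  J3 runs 5 units, time = 39
  J4 runs 3 units, time = 42
  J5 runs 2 units, time = 44
  J1 runs 1 units, time = 45
  J3 runs 5 units, time = 50
Finish times: [45, 34, 50, 42, 44]
Average turnaround = 215/5 = 43.0

43.0


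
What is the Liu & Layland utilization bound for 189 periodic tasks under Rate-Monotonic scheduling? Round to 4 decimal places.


Compute 2^(1/189) = 1.0036741787
Subtract 1: 1.0036741787 - 1 = 0.0036741787
Multiply by n: 189 * 0.0036741787 = 0.6944197743
Round to 4 dp: 0.6944

0.6944
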